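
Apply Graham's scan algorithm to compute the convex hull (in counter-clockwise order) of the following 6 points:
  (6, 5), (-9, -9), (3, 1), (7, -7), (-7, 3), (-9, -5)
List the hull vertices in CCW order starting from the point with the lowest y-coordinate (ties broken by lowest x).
Hull (CCW) = [(-9, -9), (7, -7), (6, 5), (-7, 3), (-9, -5)]

Graham scan procedure:
  1. Find the pivot p₀ = point with lowest y (tie → lowest x): (-9, -9).
  2. Sort the remaining points by polar angle around p₀.
  3. Walk through sorted points, maintaining a stack; pop the top while the last three entries make a non-left turn (cross product ≤ 0).
  4. Final stack is the convex hull in CCW order: (-9, -9), (7, -7), (6, 5), (-7, 3), (-9, -5).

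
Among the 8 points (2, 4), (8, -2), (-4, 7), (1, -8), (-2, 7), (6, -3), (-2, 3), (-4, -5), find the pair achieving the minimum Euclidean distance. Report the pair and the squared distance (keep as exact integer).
Pair = ((-4, 7), (-2, 7)); squared distance = 4

Compute all C(8, 2) = 28 pairwise squared distances (x_i − x_j)² + (y_i − y_j)². The minimum is 4, attained by the pair ((-4, 7), (-2, 7)).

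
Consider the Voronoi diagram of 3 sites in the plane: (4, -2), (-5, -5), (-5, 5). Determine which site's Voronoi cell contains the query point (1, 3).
Nearest site = (4, -2)

The Voronoi cell of site s contains exactly those query points closer to s than to any other site. Compute squared distances from q = (1, 3) to each site:
  (4 − 1)² + (-2 − 3)² = 34
  (-5 − 1)² + (5 − 3)² = 40
  (-5 − 1)² + (-5 − 3)² = 100
Minimum is attained by (4, -2), so q lies in its Voronoi cell.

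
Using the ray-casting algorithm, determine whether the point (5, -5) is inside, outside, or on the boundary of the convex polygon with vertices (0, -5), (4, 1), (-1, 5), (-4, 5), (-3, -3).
The point (5, -5) lies strictly outside the polygon

Cast a horizontal ray to the right from the query point and count how many polygon edges it crosses (each edge strictly once or zero times, handled with the usual half-open convention). 
Parity of crossings → even ⇒ outside.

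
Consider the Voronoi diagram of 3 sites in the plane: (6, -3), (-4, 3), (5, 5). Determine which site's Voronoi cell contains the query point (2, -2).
Nearest site = (6, -3)

The Voronoi cell of site s contains exactly those query points closer to s than to any other site. Compute squared distances from q = (2, -2) to each site:
  (6 − 2)² + (-3 − -2)² = 17
  (5 − 2)² + (5 − -2)² = 58
  (-4 − 2)² + (3 − -2)² = 61
Minimum is attained by (6, -3), so q lies in its Voronoi cell.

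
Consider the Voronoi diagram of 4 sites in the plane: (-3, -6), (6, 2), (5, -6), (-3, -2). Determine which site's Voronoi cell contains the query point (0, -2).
Nearest site = (-3, -2)

The Voronoi cell of site s contains exactly those query points closer to s than to any other site. Compute squared distances from q = (0, -2) to each site:
  (-3 − 0)² + (-2 − -2)² = 9
  (-3 − 0)² + (-6 − -2)² = 25
  (5 − 0)² + (-6 − -2)² = 41
  (6 − 0)² + (2 − -2)² = 52
Minimum is attained by (-3, -2), so q lies in its Voronoi cell.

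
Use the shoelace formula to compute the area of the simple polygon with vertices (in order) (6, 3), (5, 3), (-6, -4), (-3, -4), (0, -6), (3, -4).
Area = 41

Shoelace formula: Area = (1/2) |Σ_i (x_i · y_{i+1} − x_{i+1} · y_i)| (indices mod n). Compute each cross term:
  (6)(3) − (5)(3) = 3
  (5)(-4) − (-6)(3) = -2
  (-6)(-4) − (-3)(-4) = 12
  (-3)(-6) − (0)(-4) = 18
  (0)(-4) − (3)(-6) = 18
  (3)(3) − (6)(-4) = 33
Sum = 82, so (signed) Area = 82/2 = 41, |Area| = 41.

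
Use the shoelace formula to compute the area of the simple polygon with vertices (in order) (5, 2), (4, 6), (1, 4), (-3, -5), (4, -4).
Area = 99/2

Shoelace formula: Area = (1/2) |Σ_i (x_i · y_{i+1} − x_{i+1} · y_i)| (indices mod n). Compute each cross term:
  (5)(6) − (4)(2) = 22
  (4)(4) − (1)(6) = 10
  (1)(-5) − (-3)(4) = 7
  (-3)(-4) − (4)(-5) = 32
  (4)(2) − (5)(-4) = 28
Sum = 99, so (signed) Area = 99/2 = 99/2, |Area| = 99/2.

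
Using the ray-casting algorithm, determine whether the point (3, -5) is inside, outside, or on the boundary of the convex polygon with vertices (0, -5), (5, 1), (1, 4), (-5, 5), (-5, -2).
The point (3, -5) lies strictly outside the polygon

Cast a horizontal ray to the right from the query point and count how many polygon edges it crosses (each edge strictly once or zero times, handled with the usual half-open convention). 
Parity of crossings → even ⇒ outside.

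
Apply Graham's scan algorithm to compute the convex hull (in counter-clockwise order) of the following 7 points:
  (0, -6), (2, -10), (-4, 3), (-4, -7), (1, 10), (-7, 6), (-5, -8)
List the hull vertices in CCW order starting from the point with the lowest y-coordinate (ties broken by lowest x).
Hull (CCW) = [(2, -10), (1, 10), (-7, 6), (-5, -8)]

Graham scan procedure:
  1. Find the pivot p₀ = point with lowest y (tie → lowest x): (2, -10).
  2. Sort the remaining points by polar angle around p₀.
  3. Walk through sorted points, maintaining a stack; pop the top while the last three entries make a non-left turn (cross product ≤ 0).
  4. Final stack is the convex hull in CCW order: (2, -10), (1, 10), (-7, 6), (-5, -8).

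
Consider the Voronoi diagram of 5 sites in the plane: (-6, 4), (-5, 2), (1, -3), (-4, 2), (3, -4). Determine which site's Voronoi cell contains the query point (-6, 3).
Nearest site = (-6, 4)

The Voronoi cell of site s contains exactly those query points closer to s than to any other site. Compute squared distances from q = (-6, 3) to each site:
  (-6 − -6)² + (4 − 3)² = 1
  (-5 − -6)² + (2 − 3)² = 2
  (-4 − -6)² + (2 − 3)² = 5
  (1 − -6)² + (-3 − 3)² = 85
  (3 − -6)² + (-4 − 3)² = 130
Minimum is attained by (-6, 4), so q lies in its Voronoi cell.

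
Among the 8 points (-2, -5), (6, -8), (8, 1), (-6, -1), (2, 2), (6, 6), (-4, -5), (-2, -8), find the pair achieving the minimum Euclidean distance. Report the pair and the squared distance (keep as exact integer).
Pair = ((-2, -5), (-4, -5)); squared distance = 4

Compute all C(8, 2) = 28 pairwise squared distances (x_i − x_j)² + (y_i − y_j)². The minimum is 4, attained by the pair ((-2, -5), (-4, -5)).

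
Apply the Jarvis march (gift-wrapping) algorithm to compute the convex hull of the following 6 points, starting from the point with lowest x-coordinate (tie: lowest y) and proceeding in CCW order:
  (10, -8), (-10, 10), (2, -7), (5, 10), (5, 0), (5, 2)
Hull (CCW) = [(-10, 10), (2, -7), (10, -8), (5, 10)]

Jarvis march: at each step, from the current hull vertex p, select the next vertex q as the point such that every other point lies strictly to the left of (or on) the directed line p → q. (Equivalently: for every other point r, the cross product (q − p) × (r − p) ≥ 0.)
Starting point (lowest x, tie lowest y): (-10, 10). Wrap until returning to start. Resulting hull: (-10, 10), (2, -7), (10, -8), (5, 10).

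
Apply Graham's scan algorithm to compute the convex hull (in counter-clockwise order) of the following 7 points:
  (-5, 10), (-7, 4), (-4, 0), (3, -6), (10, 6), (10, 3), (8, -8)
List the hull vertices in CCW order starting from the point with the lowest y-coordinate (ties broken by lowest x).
Hull (CCW) = [(8, -8), (10, 3), (10, 6), (-5, 10), (-7, 4), (-4, 0), (3, -6)]

Graham scan procedure:
  1. Find the pivot p₀ = point with lowest y (tie → lowest x): (8, -8).
  2. Sort the remaining points by polar angle around p₀.
  3. Walk through sorted points, maintaining a stack; pop the top while the last three entries make a non-left turn (cross product ≤ 0).
  4. Final stack is the convex hull in CCW order: (8, -8), (10, 3), (10, 6), (-5, 10), (-7, 4), (-4, 0), (3, -6).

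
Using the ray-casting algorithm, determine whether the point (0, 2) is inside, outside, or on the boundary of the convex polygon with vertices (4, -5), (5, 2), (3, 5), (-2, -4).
The point (0, 2) lies strictly outside the polygon

Cast a horizontal ray to the right from the query point and count how many polygon edges it crosses (each edge strictly once or zero times, handled with the usual half-open convention). 
Parity of crossings → even ⇒ outside.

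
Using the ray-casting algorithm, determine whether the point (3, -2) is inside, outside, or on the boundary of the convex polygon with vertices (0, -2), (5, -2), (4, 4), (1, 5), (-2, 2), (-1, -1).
The point (3, -2) lies on the polygon boundary

Boundary check: the query satisfies the collinearity and bounding-box conditions for some polygon edge, so it lies exactly on the boundary.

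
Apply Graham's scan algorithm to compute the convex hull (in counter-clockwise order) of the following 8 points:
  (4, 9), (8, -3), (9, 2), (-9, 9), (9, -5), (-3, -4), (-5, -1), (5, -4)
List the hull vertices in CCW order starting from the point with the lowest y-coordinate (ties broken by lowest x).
Hull (CCW) = [(9, -5), (9, 2), (4, 9), (-9, 9), (-5, -1), (-3, -4)]

Graham scan procedure:
  1. Find the pivot p₀ = point with lowest y (tie → lowest x): (9, -5).
  2. Sort the remaining points by polar angle around p₀.
  3. Walk through sorted points, maintaining a stack; pop the top while the last three entries make a non-left turn (cross product ≤ 0).
  4. Final stack is the convex hull in CCW order: (9, -5), (9, 2), (4, 9), (-9, 9), (-5, -1), (-3, -4).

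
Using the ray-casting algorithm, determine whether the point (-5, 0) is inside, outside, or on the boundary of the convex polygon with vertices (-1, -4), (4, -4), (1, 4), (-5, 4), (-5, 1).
The point (-5, 0) lies strictly outside the polygon

Cast a horizontal ray to the right from the query point and count how many polygon edges it crosses (each edge strictly once or zero times, handled with the usual half-open convention). 
Parity of crossings → even ⇒ outside.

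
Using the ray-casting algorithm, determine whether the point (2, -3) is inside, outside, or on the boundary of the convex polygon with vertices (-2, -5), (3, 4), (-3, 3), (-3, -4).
The point (2, -3) lies strictly outside the polygon

Cast a horizontal ray to the right from the query point and count how many polygon edges it crosses (each edge strictly once or zero times, handled with the usual half-open convention). 
Parity of crossings → even ⇒ outside.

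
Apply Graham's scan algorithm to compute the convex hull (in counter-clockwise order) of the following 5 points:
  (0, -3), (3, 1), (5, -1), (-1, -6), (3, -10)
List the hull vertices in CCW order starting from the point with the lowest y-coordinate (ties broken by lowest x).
Hull (CCW) = [(3, -10), (5, -1), (3, 1), (0, -3), (-1, -6)]

Graham scan procedure:
  1. Find the pivot p₀ = point with lowest y (tie → lowest x): (3, -10).
  2. Sort the remaining points by polar angle around p₀.
  3. Walk through sorted points, maintaining a stack; pop the top while the last three entries make a non-left turn (cross product ≤ 0).
  4. Final stack is the convex hull in CCW order: (3, -10), (5, -1), (3, 1), (0, -3), (-1, -6).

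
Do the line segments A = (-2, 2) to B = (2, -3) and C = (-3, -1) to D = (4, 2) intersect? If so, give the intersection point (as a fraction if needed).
Yes; intersection at (-22/47, 4/47) (t = 18/47 on AB, s = 17/47 on CD)

Parametrize AB as A + t(B − A) = (-2 + 4 t, 2 + -5 t) and CD as C + s(D − C) = (-3 + 7 s, -1 + 3 s). Solve the linear system for (t, s). Determinant = -47 ≠ 0, so a unique intersection of the containing lines exists. Solution: t = 18/47, s = 17/47 — both in [0, 1], so the segments cross. Intersection point: (-22/47, 4/47).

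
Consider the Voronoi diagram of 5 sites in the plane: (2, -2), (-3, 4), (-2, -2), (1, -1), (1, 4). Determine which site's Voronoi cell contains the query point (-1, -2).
Nearest site = (-2, -2)

The Voronoi cell of site s contains exactly those query points closer to s than to any other site. Compute squared distances from q = (-1, -2) to each site:
  (-2 − -1)² + (-2 − -2)² = 1
  (1 − -1)² + (-1 − -2)² = 5
  (2 − -1)² + (-2 − -2)² = 9
  (-3 − -1)² + (4 − -2)² = 40
  (1 − -1)² + (4 − -2)² = 40
Minimum is attained by (-2, -2), so q lies in its Voronoi cell.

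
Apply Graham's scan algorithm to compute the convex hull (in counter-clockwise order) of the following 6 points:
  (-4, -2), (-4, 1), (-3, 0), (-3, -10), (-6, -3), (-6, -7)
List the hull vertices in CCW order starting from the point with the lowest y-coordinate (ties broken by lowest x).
Hull (CCW) = [(-3, -10), (-3, 0), (-4, 1), (-6, -3), (-6, -7)]

Graham scan procedure:
  1. Find the pivot p₀ = point with lowest y (tie → lowest x): (-3, -10).
  2. Sort the remaining points by polar angle around p₀.
  3. Walk through sorted points, maintaining a stack; pop the top while the last three entries make a non-left turn (cross product ≤ 0).
  4. Final stack is the convex hull in CCW order: (-3, -10), (-3, 0), (-4, 1), (-6, -3), (-6, -7).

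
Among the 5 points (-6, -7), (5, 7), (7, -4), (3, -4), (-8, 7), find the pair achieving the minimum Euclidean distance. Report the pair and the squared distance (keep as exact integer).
Pair = ((7, -4), (3, -4)); squared distance = 16

Compute all C(5, 2) = 10 pairwise squared distances (x_i − x_j)² + (y_i − y_j)². The minimum is 16, attained by the pair ((7, -4), (3, -4)).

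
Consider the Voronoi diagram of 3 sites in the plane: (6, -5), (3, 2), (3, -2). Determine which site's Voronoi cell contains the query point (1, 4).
Nearest site = (3, 2)

The Voronoi cell of site s contains exactly those query points closer to s than to any other site. Compute squared distances from q = (1, 4) to each site:
  (3 − 1)² + (2 − 4)² = 8
  (3 − 1)² + (-2 − 4)² = 40
  (6 − 1)² + (-5 − 4)² = 106
Minimum is attained by (3, 2), so q lies in its Voronoi cell.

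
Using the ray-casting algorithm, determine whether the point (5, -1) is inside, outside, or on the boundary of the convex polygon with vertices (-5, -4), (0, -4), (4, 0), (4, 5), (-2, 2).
The point (5, -1) lies strictly outside the polygon

Cast a horizontal ray to the right from the query point and count how many polygon edges it crosses (each edge strictly once or zero times, handled with the usual half-open convention). 
Parity of crossings → even ⇒ outside.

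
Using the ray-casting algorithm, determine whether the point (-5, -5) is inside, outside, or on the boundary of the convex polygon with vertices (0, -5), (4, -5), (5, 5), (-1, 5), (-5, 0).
The point (-5, -5) lies strictly outside the polygon

Cast a horizontal ray to the right from the query point and count how many polygon edges it crosses (each edge strictly once or zero times, handled with the usual half-open convention). 
Parity of crossings → even ⇒ outside.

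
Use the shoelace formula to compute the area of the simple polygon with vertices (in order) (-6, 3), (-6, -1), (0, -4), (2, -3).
Area = 22

Shoelace formula: Area = (1/2) |Σ_i (x_i · y_{i+1} − x_{i+1} · y_i)| (indices mod n). Compute each cross term:
  (-6)(-1) − (-6)(3) = 24
  (-6)(-4) − (0)(-1) = 24
  (0)(-3) − (2)(-4) = 8
  (2)(3) − (-6)(-3) = -12
Sum = 44, so (signed) Area = 44/2 = 22, |Area| = 22.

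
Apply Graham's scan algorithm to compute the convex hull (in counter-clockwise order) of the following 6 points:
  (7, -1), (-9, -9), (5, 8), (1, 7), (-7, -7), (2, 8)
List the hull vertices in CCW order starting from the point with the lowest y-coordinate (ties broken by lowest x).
Hull (CCW) = [(-9, -9), (7, -1), (5, 8), (2, 8), (1, 7)]

Graham scan procedure:
  1. Find the pivot p₀ = point with lowest y (tie → lowest x): (-9, -9).
  2. Sort the remaining points by polar angle around p₀.
  3. Walk through sorted points, maintaining a stack; pop the top while the last three entries make a non-left turn (cross product ≤ 0).
  4. Final stack is the convex hull in CCW order: (-9, -9), (7, -1), (5, 8), (2, 8), (1, 7).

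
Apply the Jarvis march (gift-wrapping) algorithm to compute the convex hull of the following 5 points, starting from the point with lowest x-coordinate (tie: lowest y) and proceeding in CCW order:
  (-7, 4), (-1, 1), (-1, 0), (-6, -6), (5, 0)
Hull (CCW) = [(-7, 4), (-6, -6), (5, 0)]

Jarvis march: at each step, from the current hull vertex p, select the next vertex q as the point such that every other point lies strictly to the left of (or on) the directed line p → q. (Equivalently: for every other point r, the cross product (q − p) × (r − p) ≥ 0.)
Starting point (lowest x, tie lowest y): (-7, 4). Wrap until returning to start. Resulting hull: (-7, 4), (-6, -6), (5, 0).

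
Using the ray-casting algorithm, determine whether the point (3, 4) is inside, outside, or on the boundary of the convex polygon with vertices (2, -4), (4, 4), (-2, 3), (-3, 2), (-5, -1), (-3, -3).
The point (3, 4) lies strictly outside the polygon

Cast a horizontal ray to the right from the query point and count how many polygon edges it crosses (each edge strictly once or zero times, handled with the usual half-open convention). 
Parity of crossings → even ⇒ outside.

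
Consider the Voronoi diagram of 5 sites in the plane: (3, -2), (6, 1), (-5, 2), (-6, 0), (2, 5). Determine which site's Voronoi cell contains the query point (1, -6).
Nearest site = (3, -2)

The Voronoi cell of site s contains exactly those query points closer to s than to any other site. Compute squared distances from q = (1, -6) to each site:
  (3 − 1)² + (-2 − -6)² = 20
  (6 − 1)² + (1 − -6)² = 74
  (-6 − 1)² + (0 − -6)² = 85
  (-5 − 1)² + (2 − -6)² = 100
  (2 − 1)² + (5 − -6)² = 122
Minimum is attained by (3, -2), so q lies in its Voronoi cell.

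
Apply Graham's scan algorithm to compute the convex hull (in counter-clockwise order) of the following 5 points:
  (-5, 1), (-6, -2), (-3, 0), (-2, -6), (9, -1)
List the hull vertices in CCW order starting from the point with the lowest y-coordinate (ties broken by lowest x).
Hull (CCW) = [(-2, -6), (9, -1), (-5, 1), (-6, -2)]

Graham scan procedure:
  1. Find the pivot p₀ = point with lowest y (tie → lowest x): (-2, -6).
  2. Sort the remaining points by polar angle around p₀.
  3. Walk through sorted points, maintaining a stack; pop the top while the last three entries make a non-left turn (cross product ≤ 0).
  4. Final stack is the convex hull in CCW order: (-2, -6), (9, -1), (-5, 1), (-6, -2).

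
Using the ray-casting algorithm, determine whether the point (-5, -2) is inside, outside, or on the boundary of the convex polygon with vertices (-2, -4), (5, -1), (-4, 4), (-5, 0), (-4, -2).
The point (-5, -2) lies strictly outside the polygon

Cast a horizontal ray to the right from the query point and count how many polygon edges it crosses (each edge strictly once or zero times, handled with the usual half-open convention). 
Parity of crossings → even ⇒ outside.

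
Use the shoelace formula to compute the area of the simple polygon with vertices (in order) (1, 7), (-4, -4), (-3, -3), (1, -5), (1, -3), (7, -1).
Area = 57

Shoelace formula: Area = (1/2) |Σ_i (x_i · y_{i+1} − x_{i+1} · y_i)| (indices mod n). Compute each cross term:
  (1)(-4) − (-4)(7) = 24
  (-4)(-3) − (-3)(-4) = 0
  (-3)(-5) − (1)(-3) = 18
  (1)(-3) − (1)(-5) = 2
  (1)(-1) − (7)(-3) = 20
  (7)(7) − (1)(-1) = 50
Sum = 114, so (signed) Area = 114/2 = 57, |Area| = 57.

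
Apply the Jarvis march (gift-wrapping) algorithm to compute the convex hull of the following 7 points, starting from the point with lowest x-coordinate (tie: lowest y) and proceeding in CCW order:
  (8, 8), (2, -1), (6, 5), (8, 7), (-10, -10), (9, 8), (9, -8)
Hull (CCW) = [(-10, -10), (9, -8), (9, 8), (8, 8)]

Jarvis march: at each step, from the current hull vertex p, select the next vertex q as the point such that every other point lies strictly to the left of (or on) the directed line p → q. (Equivalently: for every other point r, the cross product (q − p) × (r − p) ≥ 0.)
Starting point (lowest x, tie lowest y): (-10, -10). Wrap until returning to start. Resulting hull: (-10, -10), (9, -8), (9, 8), (8, 8).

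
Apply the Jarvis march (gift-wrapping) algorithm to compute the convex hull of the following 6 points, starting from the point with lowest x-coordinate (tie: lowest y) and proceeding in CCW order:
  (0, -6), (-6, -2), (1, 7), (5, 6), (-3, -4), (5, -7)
Hull (CCW) = [(-6, -2), (0, -6), (5, -7), (5, 6), (1, 7)]

Jarvis march: at each step, from the current hull vertex p, select the next vertex q as the point such that every other point lies strictly to the left of (or on) the directed line p → q. (Equivalently: for every other point r, the cross product (q − p) × (r − p) ≥ 0.)
Starting point (lowest x, tie lowest y): (-6, -2). Wrap until returning to start. Resulting hull: (-6, -2), (0, -6), (5, -7), (5, 6), (1, 7).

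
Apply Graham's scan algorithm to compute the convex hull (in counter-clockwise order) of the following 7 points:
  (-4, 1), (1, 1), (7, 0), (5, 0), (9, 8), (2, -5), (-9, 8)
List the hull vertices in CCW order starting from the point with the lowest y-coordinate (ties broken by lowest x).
Hull (CCW) = [(2, -5), (7, 0), (9, 8), (-9, 8), (-4, 1)]

Graham scan procedure:
  1. Find the pivot p₀ = point with lowest y (tie → lowest x): (2, -5).
  2. Sort the remaining points by polar angle around p₀.
  3. Walk through sorted points, maintaining a stack; pop the top while the last three entries make a non-left turn (cross product ≤ 0).
  4. Final stack is the convex hull in CCW order: (2, -5), (7, 0), (9, 8), (-9, 8), (-4, 1).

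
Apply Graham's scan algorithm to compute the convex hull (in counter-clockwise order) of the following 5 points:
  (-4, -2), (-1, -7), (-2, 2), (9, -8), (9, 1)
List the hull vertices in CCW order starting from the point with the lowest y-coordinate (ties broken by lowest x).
Hull (CCW) = [(9, -8), (9, 1), (-2, 2), (-4, -2), (-1, -7)]

Graham scan procedure:
  1. Find the pivot p₀ = point with lowest y (tie → lowest x): (9, -8).
  2. Sort the remaining points by polar angle around p₀.
  3. Walk through sorted points, maintaining a stack; pop the top while the last three entries make a non-left turn (cross product ≤ 0).
  4. Final stack is the convex hull in CCW order: (9, -8), (9, 1), (-2, 2), (-4, -2), (-1, -7).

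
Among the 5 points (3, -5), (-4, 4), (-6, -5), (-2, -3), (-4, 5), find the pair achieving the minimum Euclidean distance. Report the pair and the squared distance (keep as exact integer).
Pair = ((-4, 4), (-4, 5)); squared distance = 1

Compute all C(5, 2) = 10 pairwise squared distances (x_i − x_j)² + (y_i − y_j)². The minimum is 1, attained by the pair ((-4, 4), (-4, 5)).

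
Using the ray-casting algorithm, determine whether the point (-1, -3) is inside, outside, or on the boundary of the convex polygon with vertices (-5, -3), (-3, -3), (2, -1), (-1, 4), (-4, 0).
The point (-1, -3) lies strictly outside the polygon

Cast a horizontal ray to the right from the query point and count how many polygon edges it crosses (each edge strictly once or zero times, handled with the usual half-open convention). 
Parity of crossings → even ⇒ outside.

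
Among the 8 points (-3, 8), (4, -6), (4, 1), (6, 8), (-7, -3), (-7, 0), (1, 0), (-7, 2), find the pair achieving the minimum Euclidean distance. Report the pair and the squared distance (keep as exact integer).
Pair = ((-7, 0), (-7, 2)); squared distance = 4

Compute all C(8, 2) = 28 pairwise squared distances (x_i − x_j)² + (y_i − y_j)². The minimum is 4, attained by the pair ((-7, 0), (-7, 2)).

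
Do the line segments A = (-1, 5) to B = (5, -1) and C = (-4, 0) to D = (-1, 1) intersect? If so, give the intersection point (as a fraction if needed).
No (intersection of containing lines falls outside at least one segment)

Parametrize and solve: t = 1/2, s = 2. At least one of these is outside [0, 1], so the segments do not intersect.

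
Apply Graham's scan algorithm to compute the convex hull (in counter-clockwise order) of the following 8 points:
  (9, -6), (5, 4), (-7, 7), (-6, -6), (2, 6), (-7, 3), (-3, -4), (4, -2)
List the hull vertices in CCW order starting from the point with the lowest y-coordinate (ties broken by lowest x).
Hull (CCW) = [(-6, -6), (9, -6), (5, 4), (2, 6), (-7, 7), (-7, 3)]

Graham scan procedure:
  1. Find the pivot p₀ = point with lowest y (tie → lowest x): (-6, -6).
  2. Sort the remaining points by polar angle around p₀.
  3. Walk through sorted points, maintaining a stack; pop the top while the last three entries make a non-left turn (cross product ≤ 0).
  4. Final stack is the convex hull in CCW order: (-6, -6), (9, -6), (5, 4), (2, 6), (-7, 7), (-7, 3).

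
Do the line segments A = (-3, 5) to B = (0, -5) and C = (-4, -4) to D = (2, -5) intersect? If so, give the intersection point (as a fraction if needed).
Yes; intersection at (-2/19, -265/57) (t = 55/57 on AB, s = 37/57 on CD)

Parametrize AB as A + t(B − A) = (-3 + 3 t, 5 + -10 t) and CD as C + s(D − C) = (-4 + 6 s, -4 + -1 s). Solve the linear system for (t, s). Determinant = -57 ≠ 0, so a unique intersection of the containing lines exists. Solution: t = 55/57, s = 37/57 — both in [0, 1], so the segments cross. Intersection point: (-2/19, -265/57).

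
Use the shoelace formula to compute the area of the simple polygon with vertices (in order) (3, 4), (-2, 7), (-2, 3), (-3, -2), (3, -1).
Area = 37

Shoelace formula: Area = (1/2) |Σ_i (x_i · y_{i+1} − x_{i+1} · y_i)| (indices mod n). Compute each cross term:
  (3)(7) − (-2)(4) = 29
  (-2)(3) − (-2)(7) = 8
  (-2)(-2) − (-3)(3) = 13
  (-3)(-1) − (3)(-2) = 9
  (3)(4) − (3)(-1) = 15
Sum = 74, so (signed) Area = 74/2 = 37, |Area| = 37.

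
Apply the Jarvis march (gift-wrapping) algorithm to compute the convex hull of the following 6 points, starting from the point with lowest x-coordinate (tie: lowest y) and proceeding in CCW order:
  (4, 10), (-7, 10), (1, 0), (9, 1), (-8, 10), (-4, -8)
Hull (CCW) = [(-8, 10), (-4, -8), (9, 1), (4, 10)]

Jarvis march: at each step, from the current hull vertex p, select the next vertex q as the point such that every other point lies strictly to the left of (or on) the directed line p → q. (Equivalently: for every other point r, the cross product (q − p) × (r − p) ≥ 0.)
Starting point (lowest x, tie lowest y): (-8, 10). Wrap until returning to start. Resulting hull: (-8, 10), (-4, -8), (9, 1), (4, 10).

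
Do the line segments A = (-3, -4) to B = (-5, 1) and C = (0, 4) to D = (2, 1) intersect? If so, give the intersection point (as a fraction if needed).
No (intersection of containing lines falls outside at least one segment)

Parametrize and solve: t = 25/4, s = -31/4. At least one of these is outside [0, 1], so the segments do not intersect.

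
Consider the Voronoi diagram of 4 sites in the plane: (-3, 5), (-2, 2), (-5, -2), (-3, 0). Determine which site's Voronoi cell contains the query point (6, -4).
Nearest site = (-3, 0)

The Voronoi cell of site s contains exactly those query points closer to s than to any other site. Compute squared distances from q = (6, -4) to each site:
  (-3 − 6)² + (0 − -4)² = 97
  (-2 − 6)² + (2 − -4)² = 100
  (-5 − 6)² + (-2 − -4)² = 125
  (-3 − 6)² + (5 − -4)² = 162
Minimum is attained by (-3, 0), so q lies in its Voronoi cell.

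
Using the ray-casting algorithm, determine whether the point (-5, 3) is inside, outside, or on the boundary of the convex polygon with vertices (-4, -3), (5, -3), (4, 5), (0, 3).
The point (-5, 3) lies strictly outside the polygon

Cast a horizontal ray to the right from the query point and count how many polygon edges it crosses (each edge strictly once or zero times, handled with the usual half-open convention). 
Parity of crossings → even ⇒ outside.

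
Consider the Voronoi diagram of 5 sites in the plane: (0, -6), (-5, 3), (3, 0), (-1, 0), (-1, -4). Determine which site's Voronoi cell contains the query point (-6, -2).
Nearest site = (-5, 3)

The Voronoi cell of site s contains exactly those query points closer to s than to any other site. Compute squared distances from q = (-6, -2) to each site:
  (-5 − -6)² + (3 − -2)² = 26
  (-1 − -6)² + (-4 − -2)² = 29
  (-1 − -6)² + (0 − -2)² = 29
  (0 − -6)² + (-6 − -2)² = 52
  (3 − -6)² + (0 − -2)² = 85
Minimum is attained by (-5, 3), so q lies in its Voronoi cell.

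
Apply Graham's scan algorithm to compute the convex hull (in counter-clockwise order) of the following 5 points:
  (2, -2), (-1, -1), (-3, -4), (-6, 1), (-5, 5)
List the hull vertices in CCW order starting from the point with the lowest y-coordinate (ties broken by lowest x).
Hull (CCW) = [(-3, -4), (2, -2), (-5, 5), (-6, 1)]

Graham scan procedure:
  1. Find the pivot p₀ = point with lowest y (tie → lowest x): (-3, -4).
  2. Sort the remaining points by polar angle around p₀.
  3. Walk through sorted points, maintaining a stack; pop the top while the last three entries make a non-left turn (cross product ≤ 0).
  4. Final stack is the convex hull in CCW order: (-3, -4), (2, -2), (-5, 5), (-6, 1).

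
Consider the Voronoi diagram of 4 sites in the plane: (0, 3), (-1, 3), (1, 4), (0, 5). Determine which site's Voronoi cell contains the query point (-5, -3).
Nearest site = (-1, 3)

The Voronoi cell of site s contains exactly those query points closer to s than to any other site. Compute squared distances from q = (-5, -3) to each site:
  (-1 − -5)² + (3 − -3)² = 52
  (0 − -5)² + (3 − -3)² = 61
  (1 − -5)² + (4 − -3)² = 85
  (0 − -5)² + (5 − -3)² = 89
Minimum is attained by (-1, 3), so q lies in its Voronoi cell.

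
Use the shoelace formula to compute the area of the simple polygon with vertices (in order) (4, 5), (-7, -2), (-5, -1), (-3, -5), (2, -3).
Area = 87/2

Shoelace formula: Area = (1/2) |Σ_i (x_i · y_{i+1} − x_{i+1} · y_i)| (indices mod n). Compute each cross term:
  (4)(-2) − (-7)(5) = 27
  (-7)(-1) − (-5)(-2) = -3
  (-5)(-5) − (-3)(-1) = 22
  (-3)(-3) − (2)(-5) = 19
  (2)(5) − (4)(-3) = 22
Sum = 87, so (signed) Area = 87/2 = 87/2, |Area| = 87/2.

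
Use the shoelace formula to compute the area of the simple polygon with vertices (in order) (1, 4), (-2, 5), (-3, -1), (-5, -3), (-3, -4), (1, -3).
Area = 65/2

Shoelace formula: Area = (1/2) |Σ_i (x_i · y_{i+1} − x_{i+1} · y_i)| (indices mod n). Compute each cross term:
  (1)(5) − (-2)(4) = 13
  (-2)(-1) − (-3)(5) = 17
  (-3)(-3) − (-5)(-1) = 4
  (-5)(-4) − (-3)(-3) = 11
  (-3)(-3) − (1)(-4) = 13
  (1)(4) − (1)(-3) = 7
Sum = 65, so (signed) Area = 65/2 = 65/2, |Area| = 65/2.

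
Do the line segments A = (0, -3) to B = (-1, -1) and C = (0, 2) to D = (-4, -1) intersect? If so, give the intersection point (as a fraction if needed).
No (intersection of containing lines falls outside at least one segment)

Parametrize and solve: t = 20/11, s = 5/11. At least one of these is outside [0, 1], so the segments do not intersect.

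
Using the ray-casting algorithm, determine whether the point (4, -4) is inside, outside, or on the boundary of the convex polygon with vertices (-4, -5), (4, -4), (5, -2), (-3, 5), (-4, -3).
The point (4, -4) lies on the polygon boundary

Boundary check: the query satisfies the collinearity and bounding-box conditions for some polygon edge, so it lies exactly on the boundary.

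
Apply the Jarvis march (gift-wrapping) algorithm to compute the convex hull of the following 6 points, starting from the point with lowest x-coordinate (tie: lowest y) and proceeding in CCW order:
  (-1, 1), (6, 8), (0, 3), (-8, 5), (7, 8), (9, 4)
Hull (CCW) = [(-8, 5), (-1, 1), (9, 4), (7, 8), (6, 8)]

Jarvis march: at each step, from the current hull vertex p, select the next vertex q as the point such that every other point lies strictly to the left of (or on) the directed line p → q. (Equivalently: for every other point r, the cross product (q − p) × (r − p) ≥ 0.)
Starting point (lowest x, tie lowest y): (-8, 5). Wrap until returning to start. Resulting hull: (-8, 5), (-1, 1), (9, 4), (7, 8), (6, 8).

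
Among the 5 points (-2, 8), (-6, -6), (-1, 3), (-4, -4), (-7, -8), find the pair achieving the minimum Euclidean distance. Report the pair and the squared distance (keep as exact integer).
Pair = ((-6, -6), (-7, -8)); squared distance = 5

Compute all C(5, 2) = 10 pairwise squared distances (x_i − x_j)² + (y_i − y_j)². The minimum is 5, attained by the pair ((-6, -6), (-7, -8)).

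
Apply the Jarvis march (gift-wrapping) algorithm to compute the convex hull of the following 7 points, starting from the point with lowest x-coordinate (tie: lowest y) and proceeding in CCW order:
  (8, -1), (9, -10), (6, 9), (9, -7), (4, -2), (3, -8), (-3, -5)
Hull (CCW) = [(-3, -5), (3, -8), (9, -10), (9, -7), (8, -1), (6, 9)]

Jarvis march: at each step, from the current hull vertex p, select the next vertex q as the point such that every other point lies strictly to the left of (or on) the directed line p → q. (Equivalently: for every other point r, the cross product (q − p) × (r − p) ≥ 0.)
Starting point (lowest x, tie lowest y): (-3, -5). Wrap until returning to start. Resulting hull: (-3, -5), (3, -8), (9, -10), (9, -7), (8, -1), (6, 9).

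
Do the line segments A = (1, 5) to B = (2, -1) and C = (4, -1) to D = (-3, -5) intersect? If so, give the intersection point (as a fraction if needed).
No (intersection of containing lines falls outside at least one segment)

Parametrize and solve: t = 27/23, s = 6/23. At least one of these is outside [0, 1], so the segments do not intersect.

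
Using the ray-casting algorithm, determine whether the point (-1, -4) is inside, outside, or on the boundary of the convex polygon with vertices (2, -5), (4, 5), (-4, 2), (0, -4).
The point (-1, -4) lies strictly outside the polygon

Cast a horizontal ray to the right from the query point and count how many polygon edges it crosses (each edge strictly once or zero times, handled with the usual half-open convention). 
Parity of crossings → even ⇒ outside.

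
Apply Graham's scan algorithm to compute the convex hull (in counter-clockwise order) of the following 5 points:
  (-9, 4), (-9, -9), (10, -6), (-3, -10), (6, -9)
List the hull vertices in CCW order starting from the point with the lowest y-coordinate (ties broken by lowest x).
Hull (CCW) = [(-3, -10), (6, -9), (10, -6), (-9, 4), (-9, -9)]

Graham scan procedure:
  1. Find the pivot p₀ = point with lowest y (tie → lowest x): (-3, -10).
  2. Sort the remaining points by polar angle around p₀.
  3. Walk through sorted points, maintaining a stack; pop the top while the last three entries make a non-left turn (cross product ≤ 0).
  4. Final stack is the convex hull in CCW order: (-3, -10), (6, -9), (10, -6), (-9, 4), (-9, -9).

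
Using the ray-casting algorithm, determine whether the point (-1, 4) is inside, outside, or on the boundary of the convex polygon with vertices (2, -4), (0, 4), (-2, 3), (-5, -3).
The point (-1, 4) lies strictly outside the polygon

Cast a horizontal ray to the right from the query point and count how many polygon edges it crosses (each edge strictly once or zero times, handled with the usual half-open convention). 
Parity of crossings → even ⇒ outside.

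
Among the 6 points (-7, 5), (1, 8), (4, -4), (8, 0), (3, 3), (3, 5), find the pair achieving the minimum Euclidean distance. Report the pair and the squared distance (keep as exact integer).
Pair = ((3, 3), (3, 5)); squared distance = 4

Compute all C(6, 2) = 15 pairwise squared distances (x_i − x_j)² + (y_i − y_j)². The minimum is 4, attained by the pair ((3, 3), (3, 5)).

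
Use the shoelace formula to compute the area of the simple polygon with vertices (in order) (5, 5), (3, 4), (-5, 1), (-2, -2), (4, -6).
Area = 55

Shoelace formula: Area = (1/2) |Σ_i (x_i · y_{i+1} − x_{i+1} · y_i)| (indices mod n). Compute each cross term:
  (5)(4) − (3)(5) = 5
  (3)(1) − (-5)(4) = 23
  (-5)(-2) − (-2)(1) = 12
  (-2)(-6) − (4)(-2) = 20
  (4)(5) − (5)(-6) = 50
Sum = 110, so (signed) Area = 110/2 = 55, |Area| = 55.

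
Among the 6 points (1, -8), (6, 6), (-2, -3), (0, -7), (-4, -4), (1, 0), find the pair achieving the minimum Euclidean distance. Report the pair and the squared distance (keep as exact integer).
Pair = ((1, -8), (0, -7)); squared distance = 2

Compute all C(6, 2) = 15 pairwise squared distances (x_i − x_j)² + (y_i − y_j)². The minimum is 2, attained by the pair ((1, -8), (0, -7)).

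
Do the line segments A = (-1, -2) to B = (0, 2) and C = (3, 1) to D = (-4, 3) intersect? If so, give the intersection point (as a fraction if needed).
Yes; intersection at (-1/30, 28/15) (t = 29/30 on AB, s = 13/30 on CD)

Parametrize AB as A + t(B − A) = (-1 + 1 t, -2 + 4 t) and CD as C + s(D − C) = (3 + -7 s, 1 + 2 s). Solve the linear system for (t, s). Determinant = -30 ≠ 0, so a unique intersection of the containing lines exists. Solution: t = 29/30, s = 13/30 — both in [0, 1], so the segments cross. Intersection point: (-1/30, 28/15).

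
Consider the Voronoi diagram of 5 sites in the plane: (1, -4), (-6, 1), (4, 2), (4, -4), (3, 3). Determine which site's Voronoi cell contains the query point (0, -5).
Nearest site = (1, -4)

The Voronoi cell of site s contains exactly those query points closer to s than to any other site. Compute squared distances from q = (0, -5) to each site:
  (1 − 0)² + (-4 − -5)² = 2
  (4 − 0)² + (-4 − -5)² = 17
  (4 − 0)² + (2 − -5)² = 65
  (-6 − 0)² + (1 − -5)² = 72
  (3 − 0)² + (3 − -5)² = 73
Minimum is attained by (1, -4), so q lies in its Voronoi cell.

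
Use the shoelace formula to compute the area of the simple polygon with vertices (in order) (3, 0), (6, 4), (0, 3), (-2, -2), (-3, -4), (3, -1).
Area = 28

Shoelace formula: Area = (1/2) |Σ_i (x_i · y_{i+1} − x_{i+1} · y_i)| (indices mod n). Compute each cross term:
  (3)(4) − (6)(0) = 12
  (6)(3) − (0)(4) = 18
  (0)(-2) − (-2)(3) = 6
  (-2)(-4) − (-3)(-2) = 2
  (-3)(-1) − (3)(-4) = 15
  (3)(0) − (3)(-1) = 3
Sum = 56, so (signed) Area = 56/2 = 28, |Area| = 28.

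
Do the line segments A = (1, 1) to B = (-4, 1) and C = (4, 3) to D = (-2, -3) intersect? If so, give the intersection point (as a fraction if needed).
No (intersection of containing lines falls outside at least one segment)

Parametrize and solve: t = -1/5, s = 1/3. At least one of these is outside [0, 1], so the segments do not intersect.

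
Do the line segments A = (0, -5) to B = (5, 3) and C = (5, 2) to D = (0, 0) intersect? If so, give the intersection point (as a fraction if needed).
Yes; intersection at (25/6, 5/3) (t = 5/6 on AB, s = 1/6 on CD)

Parametrize AB as A + t(B − A) = (0 + 5 t, -5 + 8 t) and CD as C + s(D − C) = (5 + -5 s, 2 + -2 s). Solve the linear system for (t, s). Determinant = -30 ≠ 0, so a unique intersection of the containing lines exists. Solution: t = 5/6, s = 1/6 — both in [0, 1], so the segments cross. Intersection point: (25/6, 5/3).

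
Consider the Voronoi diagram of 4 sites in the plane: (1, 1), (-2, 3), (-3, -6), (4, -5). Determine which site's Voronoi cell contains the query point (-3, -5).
Nearest site = (-3, -6)

The Voronoi cell of site s contains exactly those query points closer to s than to any other site. Compute squared distances from q = (-3, -5) to each site:
  (-3 − -3)² + (-6 − -5)² = 1
  (4 − -3)² + (-5 − -5)² = 49
  (1 − -3)² + (1 − -5)² = 52
  (-2 − -3)² + (3 − -5)² = 65
Minimum is attained by (-3, -6), so q lies in its Voronoi cell.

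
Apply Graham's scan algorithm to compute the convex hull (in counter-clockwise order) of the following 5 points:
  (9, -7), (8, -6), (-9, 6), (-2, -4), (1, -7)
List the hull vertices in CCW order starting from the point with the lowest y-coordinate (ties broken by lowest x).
Hull (CCW) = [(1, -7), (9, -7), (8, -6), (-9, 6), (-2, -4)]

Graham scan procedure:
  1. Find the pivot p₀ = point with lowest y (tie → lowest x): (1, -7).
  2. Sort the remaining points by polar angle around p₀.
  3. Walk through sorted points, maintaining a stack; pop the top while the last three entries make a non-left turn (cross product ≤ 0).
  4. Final stack is the convex hull in CCW order: (1, -7), (9, -7), (8, -6), (-9, 6), (-2, -4).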